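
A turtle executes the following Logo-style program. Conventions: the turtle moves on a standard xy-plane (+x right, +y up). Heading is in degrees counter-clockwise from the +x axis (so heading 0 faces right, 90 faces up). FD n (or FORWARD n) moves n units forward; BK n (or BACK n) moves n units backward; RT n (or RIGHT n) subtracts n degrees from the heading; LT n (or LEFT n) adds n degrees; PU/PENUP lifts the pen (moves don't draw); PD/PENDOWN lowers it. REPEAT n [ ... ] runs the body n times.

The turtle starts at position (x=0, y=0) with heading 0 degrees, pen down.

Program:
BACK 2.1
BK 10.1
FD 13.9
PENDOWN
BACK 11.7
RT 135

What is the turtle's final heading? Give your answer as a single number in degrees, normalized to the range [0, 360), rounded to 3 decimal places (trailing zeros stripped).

Executing turtle program step by step:
Start: pos=(0,0), heading=0, pen down
BK 2.1: (0,0) -> (-2.1,0) [heading=0, draw]
BK 10.1: (-2.1,0) -> (-12.2,0) [heading=0, draw]
FD 13.9: (-12.2,0) -> (1.7,0) [heading=0, draw]
PD: pen down
BK 11.7: (1.7,0) -> (-10,0) [heading=0, draw]
RT 135: heading 0 -> 225
Final: pos=(-10,0), heading=225, 4 segment(s) drawn

Answer: 225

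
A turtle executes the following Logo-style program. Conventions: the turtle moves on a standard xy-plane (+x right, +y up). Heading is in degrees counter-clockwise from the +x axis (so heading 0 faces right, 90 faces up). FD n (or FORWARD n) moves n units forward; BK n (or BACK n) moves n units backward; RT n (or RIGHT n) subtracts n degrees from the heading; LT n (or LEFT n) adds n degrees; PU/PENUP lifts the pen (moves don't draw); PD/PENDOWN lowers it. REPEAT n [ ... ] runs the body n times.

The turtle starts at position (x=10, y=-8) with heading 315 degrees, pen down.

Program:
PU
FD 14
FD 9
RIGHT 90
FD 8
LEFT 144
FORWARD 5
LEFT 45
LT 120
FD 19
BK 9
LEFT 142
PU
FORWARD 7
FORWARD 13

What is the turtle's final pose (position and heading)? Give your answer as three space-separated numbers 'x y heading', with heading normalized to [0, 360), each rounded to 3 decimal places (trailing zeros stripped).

Executing turtle program step by step:
Start: pos=(10,-8), heading=315, pen down
PU: pen up
FD 14: (10,-8) -> (19.899,-17.899) [heading=315, move]
FD 9: (19.899,-17.899) -> (26.263,-24.263) [heading=315, move]
RT 90: heading 315 -> 225
FD 8: (26.263,-24.263) -> (20.607,-29.92) [heading=225, move]
LT 144: heading 225 -> 9
FD 5: (20.607,-29.92) -> (25.545,-29.138) [heading=9, move]
LT 45: heading 9 -> 54
LT 120: heading 54 -> 174
FD 19: (25.545,-29.138) -> (6.649,-27.152) [heading=174, move]
BK 9: (6.649,-27.152) -> (15.6,-28.093) [heading=174, move]
LT 142: heading 174 -> 316
PU: pen up
FD 7: (15.6,-28.093) -> (20.635,-32.955) [heading=316, move]
FD 13: (20.635,-32.955) -> (29.987,-41.986) [heading=316, move]
Final: pos=(29.987,-41.986), heading=316, 0 segment(s) drawn

Answer: 29.987 -41.986 316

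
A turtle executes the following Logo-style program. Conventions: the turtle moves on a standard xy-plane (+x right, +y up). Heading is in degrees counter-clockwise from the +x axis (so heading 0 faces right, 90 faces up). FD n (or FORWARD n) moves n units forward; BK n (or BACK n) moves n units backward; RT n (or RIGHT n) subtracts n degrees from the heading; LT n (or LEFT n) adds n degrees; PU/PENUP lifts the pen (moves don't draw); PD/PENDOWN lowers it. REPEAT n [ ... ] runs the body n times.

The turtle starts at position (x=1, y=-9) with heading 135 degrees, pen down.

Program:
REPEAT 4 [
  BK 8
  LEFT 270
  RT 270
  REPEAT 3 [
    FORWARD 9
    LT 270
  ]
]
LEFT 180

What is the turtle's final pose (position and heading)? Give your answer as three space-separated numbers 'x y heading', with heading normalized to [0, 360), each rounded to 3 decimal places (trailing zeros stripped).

Executing turtle program step by step:
Start: pos=(1,-9), heading=135, pen down
REPEAT 4 [
  -- iteration 1/4 --
  BK 8: (1,-9) -> (6.657,-14.657) [heading=135, draw]
  LT 270: heading 135 -> 45
  RT 270: heading 45 -> 135
  REPEAT 3 [
    -- iteration 1/3 --
    FD 9: (6.657,-14.657) -> (0.293,-8.293) [heading=135, draw]
    LT 270: heading 135 -> 45
    -- iteration 2/3 --
    FD 9: (0.293,-8.293) -> (6.657,-1.929) [heading=45, draw]
    LT 270: heading 45 -> 315
    -- iteration 3/3 --
    FD 9: (6.657,-1.929) -> (13.021,-8.293) [heading=315, draw]
    LT 270: heading 315 -> 225
  ]
  -- iteration 2/4 --
  BK 8: (13.021,-8.293) -> (18.678,-2.636) [heading=225, draw]
  LT 270: heading 225 -> 135
  RT 270: heading 135 -> 225
  REPEAT 3 [
    -- iteration 1/3 --
    FD 9: (18.678,-2.636) -> (12.314,-9) [heading=225, draw]
    LT 270: heading 225 -> 135
    -- iteration 2/3 --
    FD 9: (12.314,-9) -> (5.95,-2.636) [heading=135, draw]
    LT 270: heading 135 -> 45
    -- iteration 3/3 --
    FD 9: (5.95,-2.636) -> (12.314,3.728) [heading=45, draw]
    LT 270: heading 45 -> 315
  ]
  -- iteration 3/4 --
  BK 8: (12.314,3.728) -> (6.657,9.385) [heading=315, draw]
  LT 270: heading 315 -> 225
  RT 270: heading 225 -> 315
  REPEAT 3 [
    -- iteration 1/3 --
    FD 9: (6.657,9.385) -> (13.021,3.021) [heading=315, draw]
    LT 270: heading 315 -> 225
    -- iteration 2/3 --
    FD 9: (13.021,3.021) -> (6.657,-3.343) [heading=225, draw]
    LT 270: heading 225 -> 135
    -- iteration 3/3 --
    FD 9: (6.657,-3.343) -> (0.293,3.021) [heading=135, draw]
    LT 270: heading 135 -> 45
  ]
  -- iteration 4/4 --
  BK 8: (0.293,3.021) -> (-5.364,-2.636) [heading=45, draw]
  LT 270: heading 45 -> 315
  RT 270: heading 315 -> 45
  REPEAT 3 [
    -- iteration 1/3 --
    FD 9: (-5.364,-2.636) -> (1,3.728) [heading=45, draw]
    LT 270: heading 45 -> 315
    -- iteration 2/3 --
    FD 9: (1,3.728) -> (7.364,-2.636) [heading=315, draw]
    LT 270: heading 315 -> 225
    -- iteration 3/3 --
    FD 9: (7.364,-2.636) -> (1,-9) [heading=225, draw]
    LT 270: heading 225 -> 135
  ]
]
LT 180: heading 135 -> 315
Final: pos=(1,-9), heading=315, 16 segment(s) drawn

Answer: 1 -9 315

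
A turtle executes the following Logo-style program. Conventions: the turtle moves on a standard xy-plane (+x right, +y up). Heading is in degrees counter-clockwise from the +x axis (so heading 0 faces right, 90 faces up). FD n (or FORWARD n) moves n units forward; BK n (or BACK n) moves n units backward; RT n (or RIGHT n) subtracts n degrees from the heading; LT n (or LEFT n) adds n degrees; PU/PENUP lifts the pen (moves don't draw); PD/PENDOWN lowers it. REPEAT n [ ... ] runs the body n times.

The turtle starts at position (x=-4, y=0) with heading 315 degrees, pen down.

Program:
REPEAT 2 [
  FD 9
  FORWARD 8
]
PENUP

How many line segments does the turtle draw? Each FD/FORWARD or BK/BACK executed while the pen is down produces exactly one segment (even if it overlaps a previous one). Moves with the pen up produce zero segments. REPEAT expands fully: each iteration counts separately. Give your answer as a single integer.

Answer: 4

Derivation:
Executing turtle program step by step:
Start: pos=(-4,0), heading=315, pen down
REPEAT 2 [
  -- iteration 1/2 --
  FD 9: (-4,0) -> (2.364,-6.364) [heading=315, draw]
  FD 8: (2.364,-6.364) -> (8.021,-12.021) [heading=315, draw]
  -- iteration 2/2 --
  FD 9: (8.021,-12.021) -> (14.385,-18.385) [heading=315, draw]
  FD 8: (14.385,-18.385) -> (20.042,-24.042) [heading=315, draw]
]
PU: pen up
Final: pos=(20.042,-24.042), heading=315, 4 segment(s) drawn
Segments drawn: 4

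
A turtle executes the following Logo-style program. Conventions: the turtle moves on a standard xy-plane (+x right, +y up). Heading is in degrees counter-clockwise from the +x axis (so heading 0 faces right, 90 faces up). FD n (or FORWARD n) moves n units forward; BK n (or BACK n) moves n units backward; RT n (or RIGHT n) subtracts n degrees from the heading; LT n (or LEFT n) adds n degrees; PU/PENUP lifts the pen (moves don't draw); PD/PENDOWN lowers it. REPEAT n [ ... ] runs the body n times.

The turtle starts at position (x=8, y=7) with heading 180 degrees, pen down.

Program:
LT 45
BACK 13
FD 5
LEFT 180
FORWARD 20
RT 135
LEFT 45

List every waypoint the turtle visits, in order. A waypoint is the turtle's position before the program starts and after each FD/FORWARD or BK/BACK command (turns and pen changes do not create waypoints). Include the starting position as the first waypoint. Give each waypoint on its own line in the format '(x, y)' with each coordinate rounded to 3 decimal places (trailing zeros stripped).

Answer: (8, 7)
(17.192, 16.192)
(13.657, 12.657)
(27.799, 26.799)

Derivation:
Executing turtle program step by step:
Start: pos=(8,7), heading=180, pen down
LT 45: heading 180 -> 225
BK 13: (8,7) -> (17.192,16.192) [heading=225, draw]
FD 5: (17.192,16.192) -> (13.657,12.657) [heading=225, draw]
LT 180: heading 225 -> 45
FD 20: (13.657,12.657) -> (27.799,26.799) [heading=45, draw]
RT 135: heading 45 -> 270
LT 45: heading 270 -> 315
Final: pos=(27.799,26.799), heading=315, 3 segment(s) drawn
Waypoints (4 total):
(8, 7)
(17.192, 16.192)
(13.657, 12.657)
(27.799, 26.799)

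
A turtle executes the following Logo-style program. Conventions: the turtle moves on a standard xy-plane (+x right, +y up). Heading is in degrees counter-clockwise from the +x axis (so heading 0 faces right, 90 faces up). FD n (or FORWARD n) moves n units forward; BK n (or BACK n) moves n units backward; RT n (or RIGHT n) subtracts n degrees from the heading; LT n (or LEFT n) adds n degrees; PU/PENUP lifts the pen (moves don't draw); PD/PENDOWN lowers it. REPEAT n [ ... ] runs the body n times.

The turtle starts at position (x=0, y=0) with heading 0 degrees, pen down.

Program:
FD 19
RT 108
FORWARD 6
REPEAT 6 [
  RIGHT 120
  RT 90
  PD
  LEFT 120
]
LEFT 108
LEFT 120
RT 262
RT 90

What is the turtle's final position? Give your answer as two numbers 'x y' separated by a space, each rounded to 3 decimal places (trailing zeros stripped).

Answer: 17.146 -5.706

Derivation:
Executing turtle program step by step:
Start: pos=(0,0), heading=0, pen down
FD 19: (0,0) -> (19,0) [heading=0, draw]
RT 108: heading 0 -> 252
FD 6: (19,0) -> (17.146,-5.706) [heading=252, draw]
REPEAT 6 [
  -- iteration 1/6 --
  RT 120: heading 252 -> 132
  RT 90: heading 132 -> 42
  PD: pen down
  LT 120: heading 42 -> 162
  -- iteration 2/6 --
  RT 120: heading 162 -> 42
  RT 90: heading 42 -> 312
  PD: pen down
  LT 120: heading 312 -> 72
  -- iteration 3/6 --
  RT 120: heading 72 -> 312
  RT 90: heading 312 -> 222
  PD: pen down
  LT 120: heading 222 -> 342
  -- iteration 4/6 --
  RT 120: heading 342 -> 222
  RT 90: heading 222 -> 132
  PD: pen down
  LT 120: heading 132 -> 252
  -- iteration 5/6 --
  RT 120: heading 252 -> 132
  RT 90: heading 132 -> 42
  PD: pen down
  LT 120: heading 42 -> 162
  -- iteration 6/6 --
  RT 120: heading 162 -> 42
  RT 90: heading 42 -> 312
  PD: pen down
  LT 120: heading 312 -> 72
]
LT 108: heading 72 -> 180
LT 120: heading 180 -> 300
RT 262: heading 300 -> 38
RT 90: heading 38 -> 308
Final: pos=(17.146,-5.706), heading=308, 2 segment(s) drawn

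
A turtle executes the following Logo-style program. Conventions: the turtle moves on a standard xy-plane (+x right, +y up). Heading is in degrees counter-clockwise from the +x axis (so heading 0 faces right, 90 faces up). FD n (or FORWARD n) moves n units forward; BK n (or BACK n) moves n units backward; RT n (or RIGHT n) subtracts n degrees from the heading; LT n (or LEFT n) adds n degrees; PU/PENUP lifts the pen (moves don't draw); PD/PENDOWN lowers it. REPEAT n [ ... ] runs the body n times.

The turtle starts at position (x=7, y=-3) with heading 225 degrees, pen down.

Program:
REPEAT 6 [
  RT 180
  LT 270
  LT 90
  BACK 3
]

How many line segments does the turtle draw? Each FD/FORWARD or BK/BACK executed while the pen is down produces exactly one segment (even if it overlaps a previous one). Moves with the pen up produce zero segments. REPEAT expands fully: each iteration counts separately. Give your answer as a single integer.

Executing turtle program step by step:
Start: pos=(7,-3), heading=225, pen down
REPEAT 6 [
  -- iteration 1/6 --
  RT 180: heading 225 -> 45
  LT 270: heading 45 -> 315
  LT 90: heading 315 -> 45
  BK 3: (7,-3) -> (4.879,-5.121) [heading=45, draw]
  -- iteration 2/6 --
  RT 180: heading 45 -> 225
  LT 270: heading 225 -> 135
  LT 90: heading 135 -> 225
  BK 3: (4.879,-5.121) -> (7,-3) [heading=225, draw]
  -- iteration 3/6 --
  RT 180: heading 225 -> 45
  LT 270: heading 45 -> 315
  LT 90: heading 315 -> 45
  BK 3: (7,-3) -> (4.879,-5.121) [heading=45, draw]
  -- iteration 4/6 --
  RT 180: heading 45 -> 225
  LT 270: heading 225 -> 135
  LT 90: heading 135 -> 225
  BK 3: (4.879,-5.121) -> (7,-3) [heading=225, draw]
  -- iteration 5/6 --
  RT 180: heading 225 -> 45
  LT 270: heading 45 -> 315
  LT 90: heading 315 -> 45
  BK 3: (7,-3) -> (4.879,-5.121) [heading=45, draw]
  -- iteration 6/6 --
  RT 180: heading 45 -> 225
  LT 270: heading 225 -> 135
  LT 90: heading 135 -> 225
  BK 3: (4.879,-5.121) -> (7,-3) [heading=225, draw]
]
Final: pos=(7,-3), heading=225, 6 segment(s) drawn
Segments drawn: 6

Answer: 6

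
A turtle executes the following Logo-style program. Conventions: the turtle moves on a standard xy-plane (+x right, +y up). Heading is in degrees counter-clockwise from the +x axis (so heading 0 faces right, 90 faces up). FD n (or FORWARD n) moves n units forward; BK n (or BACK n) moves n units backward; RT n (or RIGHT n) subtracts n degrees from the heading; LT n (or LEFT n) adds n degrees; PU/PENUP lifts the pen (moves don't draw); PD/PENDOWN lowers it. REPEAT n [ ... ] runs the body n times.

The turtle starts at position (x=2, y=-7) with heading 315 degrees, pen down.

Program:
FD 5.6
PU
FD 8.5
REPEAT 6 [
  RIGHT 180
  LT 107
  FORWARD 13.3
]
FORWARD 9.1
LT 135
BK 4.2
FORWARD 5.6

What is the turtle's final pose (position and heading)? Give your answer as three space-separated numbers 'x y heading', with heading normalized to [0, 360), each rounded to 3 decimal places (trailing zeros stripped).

Answer: 1.242 -36.435 12

Derivation:
Executing turtle program step by step:
Start: pos=(2,-7), heading=315, pen down
FD 5.6: (2,-7) -> (5.96,-10.96) [heading=315, draw]
PU: pen up
FD 8.5: (5.96,-10.96) -> (11.97,-16.97) [heading=315, move]
REPEAT 6 [
  -- iteration 1/6 --
  RT 180: heading 315 -> 135
  LT 107: heading 135 -> 242
  FD 13.3: (11.97,-16.97) -> (5.726,-28.713) [heading=242, move]
  -- iteration 2/6 --
  RT 180: heading 242 -> 62
  LT 107: heading 62 -> 169
  FD 13.3: (5.726,-28.713) -> (-7.329,-26.176) [heading=169, move]
  -- iteration 3/6 --
  RT 180: heading 169 -> 349
  LT 107: heading 349 -> 96
  FD 13.3: (-7.329,-26.176) -> (-8.72,-12.949) [heading=96, move]
  -- iteration 4/6 --
  RT 180: heading 96 -> 276
  LT 107: heading 276 -> 23
  FD 13.3: (-8.72,-12.949) -> (3.523,-7.752) [heading=23, move]
  -- iteration 5/6 --
  RT 180: heading 23 -> 203
  LT 107: heading 203 -> 310
  FD 13.3: (3.523,-7.752) -> (12.072,-17.94) [heading=310, move]
  -- iteration 6/6 --
  RT 180: heading 310 -> 130
  LT 107: heading 130 -> 237
  FD 13.3: (12.072,-17.94) -> (4.828,-29.094) [heading=237, move]
]
FD 9.1: (4.828,-29.094) -> (-0.128,-36.726) [heading=237, move]
LT 135: heading 237 -> 12
BK 4.2: (-0.128,-36.726) -> (-4.236,-37.6) [heading=12, move]
FD 5.6: (-4.236,-37.6) -> (1.242,-36.435) [heading=12, move]
Final: pos=(1.242,-36.435), heading=12, 1 segment(s) drawn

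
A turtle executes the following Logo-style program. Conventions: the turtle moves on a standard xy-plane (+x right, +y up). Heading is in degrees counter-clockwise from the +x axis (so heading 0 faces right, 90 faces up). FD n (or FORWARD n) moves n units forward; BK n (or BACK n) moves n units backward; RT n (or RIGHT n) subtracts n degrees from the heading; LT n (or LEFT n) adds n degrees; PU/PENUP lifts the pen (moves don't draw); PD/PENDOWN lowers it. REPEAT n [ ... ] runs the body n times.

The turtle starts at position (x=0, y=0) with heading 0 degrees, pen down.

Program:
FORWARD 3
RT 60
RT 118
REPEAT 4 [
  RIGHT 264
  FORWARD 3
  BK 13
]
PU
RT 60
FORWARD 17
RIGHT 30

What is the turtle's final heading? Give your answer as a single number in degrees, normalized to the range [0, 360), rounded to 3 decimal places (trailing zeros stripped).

Executing turtle program step by step:
Start: pos=(0,0), heading=0, pen down
FD 3: (0,0) -> (3,0) [heading=0, draw]
RT 60: heading 0 -> 300
RT 118: heading 300 -> 182
REPEAT 4 [
  -- iteration 1/4 --
  RT 264: heading 182 -> 278
  FD 3: (3,0) -> (3.418,-2.971) [heading=278, draw]
  BK 13: (3.418,-2.971) -> (1.608,9.903) [heading=278, draw]
  -- iteration 2/4 --
  RT 264: heading 278 -> 14
  FD 3: (1.608,9.903) -> (4.519,10.628) [heading=14, draw]
  BK 13: (4.519,10.628) -> (-8.095,7.483) [heading=14, draw]
  -- iteration 3/4 --
  RT 264: heading 14 -> 110
  FD 3: (-8.095,7.483) -> (-9.121,10.303) [heading=110, draw]
  BK 13: (-9.121,10.303) -> (-4.674,-1.913) [heading=110, draw]
  -- iteration 4/4 --
  RT 264: heading 110 -> 206
  FD 3: (-4.674,-1.913) -> (-7.371,-3.229) [heading=206, draw]
  BK 13: (-7.371,-3.229) -> (4.313,2.47) [heading=206, draw]
]
PU: pen up
RT 60: heading 206 -> 146
FD 17: (4.313,2.47) -> (-9.78,11.977) [heading=146, move]
RT 30: heading 146 -> 116
Final: pos=(-9.78,11.977), heading=116, 9 segment(s) drawn

Answer: 116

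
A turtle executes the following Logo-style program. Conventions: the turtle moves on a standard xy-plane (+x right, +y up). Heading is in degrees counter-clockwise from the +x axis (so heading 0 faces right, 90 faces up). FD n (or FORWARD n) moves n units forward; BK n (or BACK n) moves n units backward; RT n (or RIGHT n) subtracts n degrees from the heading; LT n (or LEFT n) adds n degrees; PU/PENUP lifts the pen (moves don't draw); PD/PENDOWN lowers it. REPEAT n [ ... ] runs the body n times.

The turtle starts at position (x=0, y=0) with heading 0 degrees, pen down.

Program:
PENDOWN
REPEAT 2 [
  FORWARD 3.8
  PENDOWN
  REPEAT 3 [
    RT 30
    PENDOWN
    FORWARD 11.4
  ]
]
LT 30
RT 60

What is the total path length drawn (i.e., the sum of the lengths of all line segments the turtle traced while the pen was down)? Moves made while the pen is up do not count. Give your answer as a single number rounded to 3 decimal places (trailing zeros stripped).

Executing turtle program step by step:
Start: pos=(0,0), heading=0, pen down
PD: pen down
REPEAT 2 [
  -- iteration 1/2 --
  FD 3.8: (0,0) -> (3.8,0) [heading=0, draw]
  PD: pen down
  REPEAT 3 [
    -- iteration 1/3 --
    RT 30: heading 0 -> 330
    PD: pen down
    FD 11.4: (3.8,0) -> (13.673,-5.7) [heading=330, draw]
    -- iteration 2/3 --
    RT 30: heading 330 -> 300
    PD: pen down
    FD 11.4: (13.673,-5.7) -> (19.373,-15.573) [heading=300, draw]
    -- iteration 3/3 --
    RT 30: heading 300 -> 270
    PD: pen down
    FD 11.4: (19.373,-15.573) -> (19.373,-26.973) [heading=270, draw]
  ]
  -- iteration 2/2 --
  FD 3.8: (19.373,-26.973) -> (19.373,-30.773) [heading=270, draw]
  PD: pen down
  REPEAT 3 [
    -- iteration 1/3 --
    RT 30: heading 270 -> 240
    PD: pen down
    FD 11.4: (19.373,-30.773) -> (13.673,-40.645) [heading=240, draw]
    -- iteration 2/3 --
    RT 30: heading 240 -> 210
    PD: pen down
    FD 11.4: (13.673,-40.645) -> (3.8,-46.345) [heading=210, draw]
    -- iteration 3/3 --
    RT 30: heading 210 -> 180
    PD: pen down
    FD 11.4: (3.8,-46.345) -> (-7.6,-46.345) [heading=180, draw]
  ]
]
LT 30: heading 180 -> 210
RT 60: heading 210 -> 150
Final: pos=(-7.6,-46.345), heading=150, 8 segment(s) drawn

Segment lengths:
  seg 1: (0,0) -> (3.8,0), length = 3.8
  seg 2: (3.8,0) -> (13.673,-5.7), length = 11.4
  seg 3: (13.673,-5.7) -> (19.373,-15.573), length = 11.4
  seg 4: (19.373,-15.573) -> (19.373,-26.973), length = 11.4
  seg 5: (19.373,-26.973) -> (19.373,-30.773), length = 3.8
  seg 6: (19.373,-30.773) -> (13.673,-40.645), length = 11.4
  seg 7: (13.673,-40.645) -> (3.8,-46.345), length = 11.4
  seg 8: (3.8,-46.345) -> (-7.6,-46.345), length = 11.4
Total = 76

Answer: 76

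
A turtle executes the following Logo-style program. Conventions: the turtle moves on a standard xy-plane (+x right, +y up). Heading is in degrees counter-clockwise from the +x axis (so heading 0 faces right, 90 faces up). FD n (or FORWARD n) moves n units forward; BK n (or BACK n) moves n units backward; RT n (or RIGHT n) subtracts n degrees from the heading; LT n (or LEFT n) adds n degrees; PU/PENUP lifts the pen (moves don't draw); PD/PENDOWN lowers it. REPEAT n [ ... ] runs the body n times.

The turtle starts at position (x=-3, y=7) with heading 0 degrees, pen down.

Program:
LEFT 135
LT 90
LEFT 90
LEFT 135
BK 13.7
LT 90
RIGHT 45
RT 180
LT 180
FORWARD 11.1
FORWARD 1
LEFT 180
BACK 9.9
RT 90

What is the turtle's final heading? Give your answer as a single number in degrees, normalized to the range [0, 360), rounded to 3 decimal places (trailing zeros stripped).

Answer: 225

Derivation:
Executing turtle program step by step:
Start: pos=(-3,7), heading=0, pen down
LT 135: heading 0 -> 135
LT 90: heading 135 -> 225
LT 90: heading 225 -> 315
LT 135: heading 315 -> 90
BK 13.7: (-3,7) -> (-3,-6.7) [heading=90, draw]
LT 90: heading 90 -> 180
RT 45: heading 180 -> 135
RT 180: heading 135 -> 315
LT 180: heading 315 -> 135
FD 11.1: (-3,-6.7) -> (-10.849,1.149) [heading=135, draw]
FD 1: (-10.849,1.149) -> (-11.556,1.856) [heading=135, draw]
LT 180: heading 135 -> 315
BK 9.9: (-11.556,1.856) -> (-18.556,8.856) [heading=315, draw]
RT 90: heading 315 -> 225
Final: pos=(-18.556,8.856), heading=225, 4 segment(s) drawn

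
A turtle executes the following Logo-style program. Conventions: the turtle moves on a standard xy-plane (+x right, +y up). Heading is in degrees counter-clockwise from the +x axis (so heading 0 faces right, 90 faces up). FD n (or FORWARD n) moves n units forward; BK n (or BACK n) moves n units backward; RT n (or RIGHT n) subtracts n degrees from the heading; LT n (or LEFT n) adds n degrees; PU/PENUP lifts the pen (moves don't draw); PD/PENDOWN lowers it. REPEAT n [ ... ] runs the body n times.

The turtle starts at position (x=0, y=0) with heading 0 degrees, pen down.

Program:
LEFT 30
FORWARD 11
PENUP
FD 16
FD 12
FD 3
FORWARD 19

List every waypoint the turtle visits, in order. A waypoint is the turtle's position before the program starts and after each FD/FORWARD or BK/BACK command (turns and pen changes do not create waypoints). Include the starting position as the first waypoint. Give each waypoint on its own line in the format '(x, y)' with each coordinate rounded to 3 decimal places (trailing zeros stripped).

Answer: (0, 0)
(9.526, 5.5)
(23.383, 13.5)
(33.775, 19.5)
(36.373, 21)
(52.828, 30.5)

Derivation:
Executing turtle program step by step:
Start: pos=(0,0), heading=0, pen down
LT 30: heading 0 -> 30
FD 11: (0,0) -> (9.526,5.5) [heading=30, draw]
PU: pen up
FD 16: (9.526,5.5) -> (23.383,13.5) [heading=30, move]
FD 12: (23.383,13.5) -> (33.775,19.5) [heading=30, move]
FD 3: (33.775,19.5) -> (36.373,21) [heading=30, move]
FD 19: (36.373,21) -> (52.828,30.5) [heading=30, move]
Final: pos=(52.828,30.5), heading=30, 1 segment(s) drawn
Waypoints (6 total):
(0, 0)
(9.526, 5.5)
(23.383, 13.5)
(33.775, 19.5)
(36.373, 21)
(52.828, 30.5)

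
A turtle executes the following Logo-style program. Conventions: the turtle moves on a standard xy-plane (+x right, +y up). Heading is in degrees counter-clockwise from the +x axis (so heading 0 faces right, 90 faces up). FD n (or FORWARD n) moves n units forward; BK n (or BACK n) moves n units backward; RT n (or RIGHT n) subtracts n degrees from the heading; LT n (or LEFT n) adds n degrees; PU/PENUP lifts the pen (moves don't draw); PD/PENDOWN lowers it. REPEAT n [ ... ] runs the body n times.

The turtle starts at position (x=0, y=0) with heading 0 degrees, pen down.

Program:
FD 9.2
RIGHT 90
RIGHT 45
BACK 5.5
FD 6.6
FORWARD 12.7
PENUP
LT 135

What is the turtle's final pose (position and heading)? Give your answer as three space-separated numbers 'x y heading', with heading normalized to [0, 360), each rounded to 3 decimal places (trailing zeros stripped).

Executing turtle program step by step:
Start: pos=(0,0), heading=0, pen down
FD 9.2: (0,0) -> (9.2,0) [heading=0, draw]
RT 90: heading 0 -> 270
RT 45: heading 270 -> 225
BK 5.5: (9.2,0) -> (13.089,3.889) [heading=225, draw]
FD 6.6: (13.089,3.889) -> (8.422,-0.778) [heading=225, draw]
FD 12.7: (8.422,-0.778) -> (-0.558,-9.758) [heading=225, draw]
PU: pen up
LT 135: heading 225 -> 0
Final: pos=(-0.558,-9.758), heading=0, 4 segment(s) drawn

Answer: -0.558 -9.758 0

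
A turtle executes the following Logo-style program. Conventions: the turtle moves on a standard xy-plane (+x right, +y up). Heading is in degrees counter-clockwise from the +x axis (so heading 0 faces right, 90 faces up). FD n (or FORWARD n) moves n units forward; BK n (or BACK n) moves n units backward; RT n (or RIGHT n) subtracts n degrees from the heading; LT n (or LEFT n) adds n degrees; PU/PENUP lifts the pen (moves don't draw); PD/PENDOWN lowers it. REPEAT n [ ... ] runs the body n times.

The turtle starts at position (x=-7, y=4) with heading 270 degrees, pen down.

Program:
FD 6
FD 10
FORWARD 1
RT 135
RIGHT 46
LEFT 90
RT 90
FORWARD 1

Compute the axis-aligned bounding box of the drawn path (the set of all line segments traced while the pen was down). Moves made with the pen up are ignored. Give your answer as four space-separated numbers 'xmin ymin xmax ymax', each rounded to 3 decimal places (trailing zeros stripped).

Answer: -7 -13 -6.983 4

Derivation:
Executing turtle program step by step:
Start: pos=(-7,4), heading=270, pen down
FD 6: (-7,4) -> (-7,-2) [heading=270, draw]
FD 10: (-7,-2) -> (-7,-12) [heading=270, draw]
FD 1: (-7,-12) -> (-7,-13) [heading=270, draw]
RT 135: heading 270 -> 135
RT 46: heading 135 -> 89
LT 90: heading 89 -> 179
RT 90: heading 179 -> 89
FD 1: (-7,-13) -> (-6.983,-12) [heading=89, draw]
Final: pos=(-6.983,-12), heading=89, 4 segment(s) drawn

Segment endpoints: x in {-7, -7, -7, -6.983}, y in {-13, -12, -12, -2, 4}
xmin=-7, ymin=-13, xmax=-6.983, ymax=4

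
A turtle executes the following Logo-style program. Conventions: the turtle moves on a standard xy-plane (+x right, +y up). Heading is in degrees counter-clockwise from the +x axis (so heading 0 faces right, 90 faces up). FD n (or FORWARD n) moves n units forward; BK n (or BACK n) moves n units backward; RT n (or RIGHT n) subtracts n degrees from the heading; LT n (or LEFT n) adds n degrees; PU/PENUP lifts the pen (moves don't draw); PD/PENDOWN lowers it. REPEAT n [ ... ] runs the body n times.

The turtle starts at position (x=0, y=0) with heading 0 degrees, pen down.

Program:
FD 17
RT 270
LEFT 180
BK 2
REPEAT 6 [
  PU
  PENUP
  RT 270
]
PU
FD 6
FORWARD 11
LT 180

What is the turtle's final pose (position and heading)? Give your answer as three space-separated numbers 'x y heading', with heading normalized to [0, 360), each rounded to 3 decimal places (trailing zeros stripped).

Answer: 17 19 270

Derivation:
Executing turtle program step by step:
Start: pos=(0,0), heading=0, pen down
FD 17: (0,0) -> (17,0) [heading=0, draw]
RT 270: heading 0 -> 90
LT 180: heading 90 -> 270
BK 2: (17,0) -> (17,2) [heading=270, draw]
REPEAT 6 [
  -- iteration 1/6 --
  PU: pen up
  PU: pen up
  RT 270: heading 270 -> 0
  -- iteration 2/6 --
  PU: pen up
  PU: pen up
  RT 270: heading 0 -> 90
  -- iteration 3/6 --
  PU: pen up
  PU: pen up
  RT 270: heading 90 -> 180
  -- iteration 4/6 --
  PU: pen up
  PU: pen up
  RT 270: heading 180 -> 270
  -- iteration 5/6 --
  PU: pen up
  PU: pen up
  RT 270: heading 270 -> 0
  -- iteration 6/6 --
  PU: pen up
  PU: pen up
  RT 270: heading 0 -> 90
]
PU: pen up
FD 6: (17,2) -> (17,8) [heading=90, move]
FD 11: (17,8) -> (17,19) [heading=90, move]
LT 180: heading 90 -> 270
Final: pos=(17,19), heading=270, 2 segment(s) drawn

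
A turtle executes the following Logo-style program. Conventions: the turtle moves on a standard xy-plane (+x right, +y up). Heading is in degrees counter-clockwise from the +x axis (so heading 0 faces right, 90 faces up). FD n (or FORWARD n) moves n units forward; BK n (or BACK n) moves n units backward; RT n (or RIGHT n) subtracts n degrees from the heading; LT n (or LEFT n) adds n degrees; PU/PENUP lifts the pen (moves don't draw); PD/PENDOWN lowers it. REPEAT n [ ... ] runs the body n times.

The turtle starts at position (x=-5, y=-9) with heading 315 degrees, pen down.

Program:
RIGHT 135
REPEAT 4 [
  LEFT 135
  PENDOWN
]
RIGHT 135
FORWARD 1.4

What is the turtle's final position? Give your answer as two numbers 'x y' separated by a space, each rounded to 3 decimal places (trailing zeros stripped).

Executing turtle program step by step:
Start: pos=(-5,-9), heading=315, pen down
RT 135: heading 315 -> 180
REPEAT 4 [
  -- iteration 1/4 --
  LT 135: heading 180 -> 315
  PD: pen down
  -- iteration 2/4 --
  LT 135: heading 315 -> 90
  PD: pen down
  -- iteration 3/4 --
  LT 135: heading 90 -> 225
  PD: pen down
  -- iteration 4/4 --
  LT 135: heading 225 -> 0
  PD: pen down
]
RT 135: heading 0 -> 225
FD 1.4: (-5,-9) -> (-5.99,-9.99) [heading=225, draw]
Final: pos=(-5.99,-9.99), heading=225, 1 segment(s) drawn

Answer: -5.99 -9.99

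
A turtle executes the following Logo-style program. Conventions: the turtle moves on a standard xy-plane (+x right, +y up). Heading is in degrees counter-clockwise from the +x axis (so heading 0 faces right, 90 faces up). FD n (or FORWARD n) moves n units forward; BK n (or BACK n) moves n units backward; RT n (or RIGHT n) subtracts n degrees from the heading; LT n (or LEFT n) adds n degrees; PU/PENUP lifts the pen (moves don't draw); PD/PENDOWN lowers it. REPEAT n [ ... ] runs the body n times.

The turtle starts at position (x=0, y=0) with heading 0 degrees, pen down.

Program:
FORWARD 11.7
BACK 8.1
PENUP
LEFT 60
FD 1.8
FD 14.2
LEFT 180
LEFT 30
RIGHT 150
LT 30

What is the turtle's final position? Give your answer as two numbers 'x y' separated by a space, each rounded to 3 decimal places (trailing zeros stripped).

Answer: 11.6 13.856

Derivation:
Executing turtle program step by step:
Start: pos=(0,0), heading=0, pen down
FD 11.7: (0,0) -> (11.7,0) [heading=0, draw]
BK 8.1: (11.7,0) -> (3.6,0) [heading=0, draw]
PU: pen up
LT 60: heading 0 -> 60
FD 1.8: (3.6,0) -> (4.5,1.559) [heading=60, move]
FD 14.2: (4.5,1.559) -> (11.6,13.856) [heading=60, move]
LT 180: heading 60 -> 240
LT 30: heading 240 -> 270
RT 150: heading 270 -> 120
LT 30: heading 120 -> 150
Final: pos=(11.6,13.856), heading=150, 2 segment(s) drawn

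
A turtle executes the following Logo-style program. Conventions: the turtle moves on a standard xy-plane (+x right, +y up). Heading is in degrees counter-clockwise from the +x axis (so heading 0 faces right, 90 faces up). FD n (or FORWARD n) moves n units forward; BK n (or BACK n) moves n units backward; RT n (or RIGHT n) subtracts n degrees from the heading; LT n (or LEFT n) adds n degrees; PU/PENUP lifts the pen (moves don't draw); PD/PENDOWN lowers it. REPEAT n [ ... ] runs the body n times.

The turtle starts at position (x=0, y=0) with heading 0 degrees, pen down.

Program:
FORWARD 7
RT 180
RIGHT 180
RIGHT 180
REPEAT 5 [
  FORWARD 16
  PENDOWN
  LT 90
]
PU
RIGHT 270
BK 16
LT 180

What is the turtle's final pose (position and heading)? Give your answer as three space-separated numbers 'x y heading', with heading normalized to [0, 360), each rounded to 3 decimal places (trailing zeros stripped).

Executing turtle program step by step:
Start: pos=(0,0), heading=0, pen down
FD 7: (0,0) -> (7,0) [heading=0, draw]
RT 180: heading 0 -> 180
RT 180: heading 180 -> 0
RT 180: heading 0 -> 180
REPEAT 5 [
  -- iteration 1/5 --
  FD 16: (7,0) -> (-9,0) [heading=180, draw]
  PD: pen down
  LT 90: heading 180 -> 270
  -- iteration 2/5 --
  FD 16: (-9,0) -> (-9,-16) [heading=270, draw]
  PD: pen down
  LT 90: heading 270 -> 0
  -- iteration 3/5 --
  FD 16: (-9,-16) -> (7,-16) [heading=0, draw]
  PD: pen down
  LT 90: heading 0 -> 90
  -- iteration 4/5 --
  FD 16: (7,-16) -> (7,0) [heading=90, draw]
  PD: pen down
  LT 90: heading 90 -> 180
  -- iteration 5/5 --
  FD 16: (7,0) -> (-9,0) [heading=180, draw]
  PD: pen down
  LT 90: heading 180 -> 270
]
PU: pen up
RT 270: heading 270 -> 0
BK 16: (-9,0) -> (-25,0) [heading=0, move]
LT 180: heading 0 -> 180
Final: pos=(-25,0), heading=180, 6 segment(s) drawn

Answer: -25 0 180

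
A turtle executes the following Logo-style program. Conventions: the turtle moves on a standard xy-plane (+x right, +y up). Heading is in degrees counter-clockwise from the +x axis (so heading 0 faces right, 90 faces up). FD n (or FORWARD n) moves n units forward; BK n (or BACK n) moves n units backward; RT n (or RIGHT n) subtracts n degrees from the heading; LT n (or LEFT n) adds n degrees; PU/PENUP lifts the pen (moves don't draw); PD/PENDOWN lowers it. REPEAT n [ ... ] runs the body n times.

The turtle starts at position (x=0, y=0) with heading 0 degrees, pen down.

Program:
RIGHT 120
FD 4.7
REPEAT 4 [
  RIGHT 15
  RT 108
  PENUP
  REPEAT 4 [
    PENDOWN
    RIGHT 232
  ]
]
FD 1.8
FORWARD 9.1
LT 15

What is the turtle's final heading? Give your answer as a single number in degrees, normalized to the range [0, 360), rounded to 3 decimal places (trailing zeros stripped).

Answer: 11

Derivation:
Executing turtle program step by step:
Start: pos=(0,0), heading=0, pen down
RT 120: heading 0 -> 240
FD 4.7: (0,0) -> (-2.35,-4.07) [heading=240, draw]
REPEAT 4 [
  -- iteration 1/4 --
  RT 15: heading 240 -> 225
  RT 108: heading 225 -> 117
  PU: pen up
  REPEAT 4 [
    -- iteration 1/4 --
    PD: pen down
    RT 232: heading 117 -> 245
    -- iteration 2/4 --
    PD: pen down
    RT 232: heading 245 -> 13
    -- iteration 3/4 --
    PD: pen down
    RT 232: heading 13 -> 141
    -- iteration 4/4 --
    PD: pen down
    RT 232: heading 141 -> 269
  ]
  -- iteration 2/4 --
  RT 15: heading 269 -> 254
  RT 108: heading 254 -> 146
  PU: pen up
  REPEAT 4 [
    -- iteration 1/4 --
    PD: pen down
    RT 232: heading 146 -> 274
    -- iteration 2/4 --
    PD: pen down
    RT 232: heading 274 -> 42
    -- iteration 3/4 --
    PD: pen down
    RT 232: heading 42 -> 170
    -- iteration 4/4 --
    PD: pen down
    RT 232: heading 170 -> 298
  ]
  -- iteration 3/4 --
  RT 15: heading 298 -> 283
  RT 108: heading 283 -> 175
  PU: pen up
  REPEAT 4 [
    -- iteration 1/4 --
    PD: pen down
    RT 232: heading 175 -> 303
    -- iteration 2/4 --
    PD: pen down
    RT 232: heading 303 -> 71
    -- iteration 3/4 --
    PD: pen down
    RT 232: heading 71 -> 199
    -- iteration 4/4 --
    PD: pen down
    RT 232: heading 199 -> 327
  ]
  -- iteration 4/4 --
  RT 15: heading 327 -> 312
  RT 108: heading 312 -> 204
  PU: pen up
  REPEAT 4 [
    -- iteration 1/4 --
    PD: pen down
    RT 232: heading 204 -> 332
    -- iteration 2/4 --
    PD: pen down
    RT 232: heading 332 -> 100
    -- iteration 3/4 --
    PD: pen down
    RT 232: heading 100 -> 228
    -- iteration 4/4 --
    PD: pen down
    RT 232: heading 228 -> 356
  ]
]
FD 1.8: (-2.35,-4.07) -> (-0.554,-4.196) [heading=356, draw]
FD 9.1: (-0.554,-4.196) -> (8.523,-4.831) [heading=356, draw]
LT 15: heading 356 -> 11
Final: pos=(8.523,-4.831), heading=11, 3 segment(s) drawn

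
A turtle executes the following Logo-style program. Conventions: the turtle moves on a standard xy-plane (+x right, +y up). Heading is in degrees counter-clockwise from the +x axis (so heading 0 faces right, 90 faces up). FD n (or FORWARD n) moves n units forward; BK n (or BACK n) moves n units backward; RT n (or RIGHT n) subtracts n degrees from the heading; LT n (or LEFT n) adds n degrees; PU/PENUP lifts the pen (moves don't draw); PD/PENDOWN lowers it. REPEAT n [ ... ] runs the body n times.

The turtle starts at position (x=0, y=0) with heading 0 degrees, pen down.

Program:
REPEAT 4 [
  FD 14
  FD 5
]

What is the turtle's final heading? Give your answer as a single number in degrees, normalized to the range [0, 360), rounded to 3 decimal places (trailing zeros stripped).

Executing turtle program step by step:
Start: pos=(0,0), heading=0, pen down
REPEAT 4 [
  -- iteration 1/4 --
  FD 14: (0,0) -> (14,0) [heading=0, draw]
  FD 5: (14,0) -> (19,0) [heading=0, draw]
  -- iteration 2/4 --
  FD 14: (19,0) -> (33,0) [heading=0, draw]
  FD 5: (33,0) -> (38,0) [heading=0, draw]
  -- iteration 3/4 --
  FD 14: (38,0) -> (52,0) [heading=0, draw]
  FD 5: (52,0) -> (57,0) [heading=0, draw]
  -- iteration 4/4 --
  FD 14: (57,0) -> (71,0) [heading=0, draw]
  FD 5: (71,0) -> (76,0) [heading=0, draw]
]
Final: pos=(76,0), heading=0, 8 segment(s) drawn

Answer: 0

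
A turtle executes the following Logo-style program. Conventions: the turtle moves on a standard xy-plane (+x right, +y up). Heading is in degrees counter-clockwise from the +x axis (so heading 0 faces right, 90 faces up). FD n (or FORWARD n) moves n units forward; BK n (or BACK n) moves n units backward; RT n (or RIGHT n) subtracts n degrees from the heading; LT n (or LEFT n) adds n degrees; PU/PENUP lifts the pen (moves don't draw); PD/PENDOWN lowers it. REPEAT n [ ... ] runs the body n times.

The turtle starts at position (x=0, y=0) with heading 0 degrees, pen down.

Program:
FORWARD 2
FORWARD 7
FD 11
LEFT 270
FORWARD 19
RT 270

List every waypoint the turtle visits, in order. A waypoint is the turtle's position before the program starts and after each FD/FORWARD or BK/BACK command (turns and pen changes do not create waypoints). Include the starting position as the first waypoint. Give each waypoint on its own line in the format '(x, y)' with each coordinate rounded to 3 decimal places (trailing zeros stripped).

Answer: (0, 0)
(2, 0)
(9, 0)
(20, 0)
(20, -19)

Derivation:
Executing turtle program step by step:
Start: pos=(0,0), heading=0, pen down
FD 2: (0,0) -> (2,0) [heading=0, draw]
FD 7: (2,0) -> (9,0) [heading=0, draw]
FD 11: (9,0) -> (20,0) [heading=0, draw]
LT 270: heading 0 -> 270
FD 19: (20,0) -> (20,-19) [heading=270, draw]
RT 270: heading 270 -> 0
Final: pos=(20,-19), heading=0, 4 segment(s) drawn
Waypoints (5 total):
(0, 0)
(2, 0)
(9, 0)
(20, 0)
(20, -19)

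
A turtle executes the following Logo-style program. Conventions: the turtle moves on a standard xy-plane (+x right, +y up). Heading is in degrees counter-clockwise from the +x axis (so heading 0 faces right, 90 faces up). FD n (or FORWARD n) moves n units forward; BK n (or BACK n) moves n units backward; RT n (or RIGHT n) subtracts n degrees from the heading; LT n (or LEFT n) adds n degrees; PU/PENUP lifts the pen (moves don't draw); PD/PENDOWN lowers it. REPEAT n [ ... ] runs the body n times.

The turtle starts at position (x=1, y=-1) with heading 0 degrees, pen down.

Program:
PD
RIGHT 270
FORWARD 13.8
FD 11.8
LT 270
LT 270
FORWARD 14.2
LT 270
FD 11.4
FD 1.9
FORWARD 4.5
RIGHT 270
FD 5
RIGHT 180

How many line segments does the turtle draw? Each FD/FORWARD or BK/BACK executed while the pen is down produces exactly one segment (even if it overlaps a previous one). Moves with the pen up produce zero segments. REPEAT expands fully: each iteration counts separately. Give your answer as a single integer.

Answer: 7

Derivation:
Executing turtle program step by step:
Start: pos=(1,-1), heading=0, pen down
PD: pen down
RT 270: heading 0 -> 90
FD 13.8: (1,-1) -> (1,12.8) [heading=90, draw]
FD 11.8: (1,12.8) -> (1,24.6) [heading=90, draw]
LT 270: heading 90 -> 0
LT 270: heading 0 -> 270
FD 14.2: (1,24.6) -> (1,10.4) [heading=270, draw]
LT 270: heading 270 -> 180
FD 11.4: (1,10.4) -> (-10.4,10.4) [heading=180, draw]
FD 1.9: (-10.4,10.4) -> (-12.3,10.4) [heading=180, draw]
FD 4.5: (-12.3,10.4) -> (-16.8,10.4) [heading=180, draw]
RT 270: heading 180 -> 270
FD 5: (-16.8,10.4) -> (-16.8,5.4) [heading=270, draw]
RT 180: heading 270 -> 90
Final: pos=(-16.8,5.4), heading=90, 7 segment(s) drawn
Segments drawn: 7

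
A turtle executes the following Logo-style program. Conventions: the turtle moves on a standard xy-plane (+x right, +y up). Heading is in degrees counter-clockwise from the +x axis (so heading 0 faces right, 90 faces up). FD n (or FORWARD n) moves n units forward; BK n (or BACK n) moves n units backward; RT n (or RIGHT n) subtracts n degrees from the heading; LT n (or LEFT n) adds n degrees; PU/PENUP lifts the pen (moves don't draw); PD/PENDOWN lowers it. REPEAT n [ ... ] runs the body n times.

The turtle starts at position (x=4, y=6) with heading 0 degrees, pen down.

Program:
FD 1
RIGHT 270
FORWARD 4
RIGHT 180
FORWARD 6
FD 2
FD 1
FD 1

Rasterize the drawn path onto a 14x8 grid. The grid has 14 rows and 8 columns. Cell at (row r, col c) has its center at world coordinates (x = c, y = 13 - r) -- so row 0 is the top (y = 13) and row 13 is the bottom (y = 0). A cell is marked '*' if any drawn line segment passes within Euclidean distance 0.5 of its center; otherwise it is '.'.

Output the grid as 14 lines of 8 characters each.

Answer: ........
........
........
.....*..
.....*..
.....*..
.....*..
....**..
.....*..
.....*..
.....*..
.....*..
.....*..
.....*..

Derivation:
Segment 0: (4,6) -> (5,6)
Segment 1: (5,6) -> (5,10)
Segment 2: (5,10) -> (5,4)
Segment 3: (5,4) -> (5,2)
Segment 4: (5,2) -> (5,1)
Segment 5: (5,1) -> (5,0)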